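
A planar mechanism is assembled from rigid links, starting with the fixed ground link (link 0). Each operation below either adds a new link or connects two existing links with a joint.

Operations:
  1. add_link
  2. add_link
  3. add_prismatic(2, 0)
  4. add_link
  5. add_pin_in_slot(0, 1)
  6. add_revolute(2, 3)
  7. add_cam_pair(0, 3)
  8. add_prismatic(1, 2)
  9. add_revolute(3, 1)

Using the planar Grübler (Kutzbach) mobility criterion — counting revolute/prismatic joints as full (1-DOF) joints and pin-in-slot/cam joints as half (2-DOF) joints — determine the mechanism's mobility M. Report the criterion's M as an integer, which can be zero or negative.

link 0 = ground. State L|J1|J2 = 1|0|0
+link1  2|0|0
+link2  3|0|0
P(2,0) f=1→J1  3|1|0
+link3  4|1|0
PS(0,1) f=2→J2  4|1|1
R(2,3) f=1→J1  4|2|1
C(0,3) f=2→J2  4|2|2
P(1,2) f=1→J1  4|3|2
R(3,1) f=1→J1  4|4|2
M = 3(4−1)−2·4−2 = 9−8−2 = -1

M = -1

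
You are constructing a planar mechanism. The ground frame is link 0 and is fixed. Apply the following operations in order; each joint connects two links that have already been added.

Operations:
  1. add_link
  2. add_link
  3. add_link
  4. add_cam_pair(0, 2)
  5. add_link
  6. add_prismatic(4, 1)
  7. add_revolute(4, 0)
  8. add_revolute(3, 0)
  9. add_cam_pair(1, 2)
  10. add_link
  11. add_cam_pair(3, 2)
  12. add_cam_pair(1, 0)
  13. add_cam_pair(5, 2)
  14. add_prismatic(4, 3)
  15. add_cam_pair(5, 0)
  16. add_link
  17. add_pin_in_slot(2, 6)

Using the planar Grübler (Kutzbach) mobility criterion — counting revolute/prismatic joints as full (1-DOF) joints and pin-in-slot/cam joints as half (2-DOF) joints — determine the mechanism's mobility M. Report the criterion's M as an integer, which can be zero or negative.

M = 3

ground; <1,0,0>
#1 <2,0,0>
#2 <3,0,0>
#3 <4,0,0>
C:0↔2 J2 <4,0,1>
#4 <5,0,1>
P:4↔1 J1 <5,1,1>
R:4↔0 J1 <5,2,1>
R:3↔0 J1 <5,3,1>
C:1↔2 J2 <5,3,2>
#5 <6,3,2>
C:3↔2 J2 <6,3,3>
C:1↔0 J2 <6,3,4>
C:5↔2 J2 <6,3,5>
P:4↔3 J1 <6,4,5>
C:5↔0 J2 <6,4,6>
#6 <7,4,6>
PS:2↔6 J2 <7,4,7>
3×6 − 2×4 − 1×7 = 3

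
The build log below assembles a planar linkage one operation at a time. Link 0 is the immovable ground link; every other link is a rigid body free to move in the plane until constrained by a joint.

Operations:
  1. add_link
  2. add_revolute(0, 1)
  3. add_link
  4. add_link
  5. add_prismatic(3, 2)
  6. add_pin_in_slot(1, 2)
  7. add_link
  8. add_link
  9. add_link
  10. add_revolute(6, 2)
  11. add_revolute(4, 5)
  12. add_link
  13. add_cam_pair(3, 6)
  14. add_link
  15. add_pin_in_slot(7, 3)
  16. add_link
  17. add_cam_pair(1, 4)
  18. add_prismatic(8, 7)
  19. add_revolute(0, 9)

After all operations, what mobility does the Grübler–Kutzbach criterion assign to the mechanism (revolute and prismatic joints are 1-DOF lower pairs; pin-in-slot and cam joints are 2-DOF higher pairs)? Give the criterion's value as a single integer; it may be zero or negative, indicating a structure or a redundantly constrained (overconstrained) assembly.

link 0 = ground. State L|J1|J2 = 1|0|0
+link1  2|0|0
R(0,1) f=1→J1  2|1|0
+link2  3|1|0
+link3  4|1|0
P(3,2) f=1→J1  4|2|0
PS(1,2) f=2→J2  4|2|1
+link4  5|2|1
+link5  6|2|1
+link6  7|2|1
R(6,2) f=1→J1  7|3|1
R(4,5) f=1→J1  7|4|1
+link7  8|4|1
C(3,6) f=2→J2  8|4|2
+link8  9|4|2
PS(7,3) f=2→J2  9|4|3
+link9  10|4|3
C(1,4) f=2→J2  10|4|4
P(8,7) f=1→J1  10|5|4
R(0,9) f=1→J1  10|6|4
M = 3(10−1)−2·6−4 = 27−12−4 = 11

M = 11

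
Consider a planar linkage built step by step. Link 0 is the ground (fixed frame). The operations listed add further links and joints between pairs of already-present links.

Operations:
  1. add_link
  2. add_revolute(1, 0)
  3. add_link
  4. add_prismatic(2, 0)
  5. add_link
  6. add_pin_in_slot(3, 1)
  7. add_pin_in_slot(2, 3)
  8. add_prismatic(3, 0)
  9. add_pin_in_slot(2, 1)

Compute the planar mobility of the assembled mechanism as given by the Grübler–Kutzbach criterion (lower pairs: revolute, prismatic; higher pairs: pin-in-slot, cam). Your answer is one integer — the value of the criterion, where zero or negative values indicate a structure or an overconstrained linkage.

[1;0;0] (link 0 is ground)
L+ [2;0;0]
R(1,0)∈J1 [2;1;0]
L+ [3;1;0]
P(2,0)∈J1 [3;2;0]
L+ [4;2;0]
PS(3,1)∈J2 [4;2;1]
PS(2,3)∈J2 [4;2;2]
P(3,0)∈J1 [4;3;2]
PS(2,1)∈J2 [4;3;3]
mobility = 9 − 6 − 3 = 0

M = 0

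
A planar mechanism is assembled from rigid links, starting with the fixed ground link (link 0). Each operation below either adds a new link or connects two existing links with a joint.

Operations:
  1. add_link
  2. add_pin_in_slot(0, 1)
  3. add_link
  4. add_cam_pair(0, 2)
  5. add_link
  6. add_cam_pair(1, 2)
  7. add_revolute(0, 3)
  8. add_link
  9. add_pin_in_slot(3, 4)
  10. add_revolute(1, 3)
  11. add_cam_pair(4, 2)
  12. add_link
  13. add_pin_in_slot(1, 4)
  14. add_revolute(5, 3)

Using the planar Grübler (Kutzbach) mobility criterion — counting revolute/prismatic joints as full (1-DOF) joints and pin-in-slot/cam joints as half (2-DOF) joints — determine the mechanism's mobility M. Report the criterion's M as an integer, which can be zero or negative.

L=1 J1=0 J2=0
add link → L=2 J1=0 J2=0
PS@0,1 dof=2 J2 → L=2 J1=0 J2=1
add link → L=3 J1=0 J2=1
C@0,2 dof=2 J2 → L=3 J1=0 J2=2
add link → L=4 J1=0 J2=2
C@1,2 dof=2 J2 → L=4 J1=0 J2=3
R@0,3 dof=1 J1 → L=4 J1=1 J2=3
add link → L=5 J1=1 J2=3
PS@3,4 dof=2 J2 → L=5 J1=1 J2=4
R@1,3 dof=1 J1 → L=5 J1=2 J2=4
C@4,2 dof=2 J2 → L=5 J1=2 J2=5
add link → L=6 J1=2 J2=5
PS@1,4 dof=2 J2 → L=6 J1=2 J2=6
R@5,3 dof=1 J1 → L=6 J1=3 J2=6
M=3(L−1)−2J1−J2=3·5−2·3−6=3

M = 3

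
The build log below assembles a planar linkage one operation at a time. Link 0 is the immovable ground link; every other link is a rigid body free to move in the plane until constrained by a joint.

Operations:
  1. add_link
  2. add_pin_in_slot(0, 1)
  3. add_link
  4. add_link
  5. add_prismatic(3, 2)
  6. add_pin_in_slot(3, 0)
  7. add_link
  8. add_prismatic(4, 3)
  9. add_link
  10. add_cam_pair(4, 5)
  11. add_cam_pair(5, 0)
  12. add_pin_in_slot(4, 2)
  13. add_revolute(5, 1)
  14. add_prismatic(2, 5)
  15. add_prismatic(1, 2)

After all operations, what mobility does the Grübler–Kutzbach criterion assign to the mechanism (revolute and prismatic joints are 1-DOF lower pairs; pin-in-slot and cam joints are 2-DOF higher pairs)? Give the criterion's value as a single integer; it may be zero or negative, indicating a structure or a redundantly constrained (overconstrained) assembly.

link 0 = ground. State L|J1|J2 = 1|0|0
+link1  2|0|0
PS(0,1) f=2→J2  2|0|1
+link2  3|0|1
+link3  4|0|1
P(3,2) f=1→J1  4|1|1
PS(3,0) f=2→J2  4|1|2
+link4  5|1|2
P(4,3) f=1→J1  5|2|2
+link5  6|2|2
C(4,5) f=2→J2  6|2|3
C(5,0) f=2→J2  6|2|4
PS(4,2) f=2→J2  6|2|5
R(5,1) f=1→J1  6|3|5
P(2,5) f=1→J1  6|4|5
P(1,2) f=1→J1  6|5|5
M = 3(6−1)−2·5−5 = 15−10−5 = 0

M = 0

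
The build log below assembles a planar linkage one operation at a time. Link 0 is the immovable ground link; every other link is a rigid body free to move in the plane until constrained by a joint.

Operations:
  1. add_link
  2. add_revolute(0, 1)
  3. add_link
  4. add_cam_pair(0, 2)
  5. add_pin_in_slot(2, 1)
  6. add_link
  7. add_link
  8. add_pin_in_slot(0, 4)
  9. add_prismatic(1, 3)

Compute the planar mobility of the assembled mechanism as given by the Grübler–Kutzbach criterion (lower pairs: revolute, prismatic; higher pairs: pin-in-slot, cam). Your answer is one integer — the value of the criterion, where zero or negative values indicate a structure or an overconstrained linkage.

[1;0;0] (link 0 is ground)
L+ [2;0;0]
R(0,1)∈J1 [2;1;0]
L+ [3;1;0]
C(0,2)∈J2 [3;1;1]
PS(2,1)∈J2 [3;1;2]
L+ [4;1;2]
L+ [5;1;2]
PS(0,4)∈J2 [5;1;3]
P(1,3)∈J1 [5;2;3]
mobility = 12 − 4 − 3 = 5

M = 5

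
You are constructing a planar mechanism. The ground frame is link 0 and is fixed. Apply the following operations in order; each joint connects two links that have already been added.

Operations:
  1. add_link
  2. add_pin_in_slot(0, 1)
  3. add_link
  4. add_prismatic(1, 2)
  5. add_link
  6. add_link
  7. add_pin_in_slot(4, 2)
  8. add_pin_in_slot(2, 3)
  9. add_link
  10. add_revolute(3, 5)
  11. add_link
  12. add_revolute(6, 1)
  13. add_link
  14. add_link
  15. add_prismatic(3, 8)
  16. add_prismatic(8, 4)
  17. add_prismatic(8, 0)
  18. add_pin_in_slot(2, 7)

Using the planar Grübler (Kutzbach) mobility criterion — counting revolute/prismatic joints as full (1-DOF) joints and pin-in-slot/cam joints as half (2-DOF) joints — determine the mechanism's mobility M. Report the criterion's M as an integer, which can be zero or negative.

M = 8

L=1 J1=0 J2=0
add link → L=2 J1=0 J2=0
PS@0,1 dof=2 J2 → L=2 J1=0 J2=1
add link → L=3 J1=0 J2=1
P@1,2 dof=1 J1 → L=3 J1=1 J2=1
add link → L=4 J1=1 J2=1
add link → L=5 J1=1 J2=1
PS@4,2 dof=2 J2 → L=5 J1=1 J2=2
PS@2,3 dof=2 J2 → L=5 J1=1 J2=3
add link → L=6 J1=1 J2=3
R@3,5 dof=1 J1 → L=6 J1=2 J2=3
add link → L=7 J1=2 J2=3
R@6,1 dof=1 J1 → L=7 J1=3 J2=3
add link → L=8 J1=3 J2=3
add link → L=9 J1=3 J2=3
P@3,8 dof=1 J1 → L=9 J1=4 J2=3
P@8,4 dof=1 J1 → L=9 J1=5 J2=3
P@8,0 dof=1 J1 → L=9 J1=6 J2=3
PS@2,7 dof=2 J2 → L=9 J1=6 J2=4
M=3(L−1)−2J1−J2=3·8−2·6−4=8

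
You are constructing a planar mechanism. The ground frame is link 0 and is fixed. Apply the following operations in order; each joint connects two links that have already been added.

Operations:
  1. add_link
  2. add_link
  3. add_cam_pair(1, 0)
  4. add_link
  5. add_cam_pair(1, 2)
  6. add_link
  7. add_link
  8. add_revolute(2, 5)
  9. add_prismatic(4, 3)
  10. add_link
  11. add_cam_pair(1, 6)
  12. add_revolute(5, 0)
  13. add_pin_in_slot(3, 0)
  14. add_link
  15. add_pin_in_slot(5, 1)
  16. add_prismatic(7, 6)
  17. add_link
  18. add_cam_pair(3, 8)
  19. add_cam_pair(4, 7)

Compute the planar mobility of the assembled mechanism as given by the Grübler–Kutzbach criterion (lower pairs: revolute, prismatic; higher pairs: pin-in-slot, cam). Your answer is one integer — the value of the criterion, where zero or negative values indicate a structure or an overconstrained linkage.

link 0 = ground. State L|J1|J2 = 1|0|0
+link1  2|0|0
+link2  3|0|0
C(1,0) f=2→J2  3|0|1
+link3  4|0|1
C(1,2) f=2→J2  4|0|2
+link4  5|0|2
+link5  6|0|2
R(2,5) f=1→J1  6|1|2
P(4,3) f=1→J1  6|2|2
+link6  7|2|2
C(1,6) f=2→J2  7|2|3
R(5,0) f=1→J1  7|3|3
PS(3,0) f=2→J2  7|3|4
+link7  8|3|4
PS(5,1) f=2→J2  8|3|5
P(7,6) f=1→J1  8|4|5
+link8  9|4|5
C(3,8) f=2→J2  9|4|6
C(4,7) f=2→J2  9|4|7
M = 3(9−1)−2·4−7 = 24−8−7 = 9

M = 9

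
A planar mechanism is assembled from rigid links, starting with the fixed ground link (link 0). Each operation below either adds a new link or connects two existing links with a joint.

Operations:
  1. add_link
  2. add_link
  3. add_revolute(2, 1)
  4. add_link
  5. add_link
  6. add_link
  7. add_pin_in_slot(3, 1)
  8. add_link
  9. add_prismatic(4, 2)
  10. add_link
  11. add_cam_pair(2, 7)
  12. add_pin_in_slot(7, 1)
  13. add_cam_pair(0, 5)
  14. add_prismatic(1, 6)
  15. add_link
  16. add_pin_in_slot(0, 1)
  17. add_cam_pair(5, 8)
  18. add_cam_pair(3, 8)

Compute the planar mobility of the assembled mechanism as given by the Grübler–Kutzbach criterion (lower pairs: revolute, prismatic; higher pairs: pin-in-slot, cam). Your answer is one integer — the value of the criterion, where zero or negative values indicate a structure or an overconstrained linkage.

M = 11

link 0 = ground. State L|J1|J2 = 1|0|0
+link1  2|0|0
+link2  3|0|0
R(2,1) f=1→J1  3|1|0
+link3  4|1|0
+link4  5|1|0
+link5  6|1|0
PS(3,1) f=2→J2  6|1|1
+link6  7|1|1
P(4,2) f=1→J1  7|2|1
+link7  8|2|1
C(2,7) f=2→J2  8|2|2
PS(7,1) f=2→J2  8|2|3
C(0,5) f=2→J2  8|2|4
P(1,6) f=1→J1  8|3|4
+link8  9|3|4
PS(0,1) f=2→J2  9|3|5
C(5,8) f=2→J2  9|3|6
C(3,8) f=2→J2  9|3|7
M = 3(9−1)−2·3−7 = 24−6−7 = 11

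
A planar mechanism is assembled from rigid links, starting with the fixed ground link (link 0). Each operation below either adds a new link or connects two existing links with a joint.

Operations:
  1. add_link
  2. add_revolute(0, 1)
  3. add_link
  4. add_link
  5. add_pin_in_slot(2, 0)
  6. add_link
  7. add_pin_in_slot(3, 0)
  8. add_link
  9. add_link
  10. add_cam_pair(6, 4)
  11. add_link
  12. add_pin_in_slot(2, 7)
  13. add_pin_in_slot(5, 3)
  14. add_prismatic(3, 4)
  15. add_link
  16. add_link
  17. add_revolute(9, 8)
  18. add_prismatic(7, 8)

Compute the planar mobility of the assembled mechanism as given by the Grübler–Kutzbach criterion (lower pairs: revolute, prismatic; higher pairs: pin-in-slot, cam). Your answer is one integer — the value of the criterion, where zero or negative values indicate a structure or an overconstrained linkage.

M = 14

[1;0;0] (link 0 is ground)
L+ [2;0;0]
R(0,1)∈J1 [2;1;0]
L+ [3;1;0]
L+ [4;1;0]
PS(2,0)∈J2 [4;1;1]
L+ [5;1;1]
PS(3,0)∈J2 [5;1;2]
L+ [6;1;2]
L+ [7;1;2]
C(6,4)∈J2 [7;1;3]
L+ [8;1;3]
PS(2,7)∈J2 [8;1;4]
PS(5,3)∈J2 [8;1;5]
P(3,4)∈J1 [8;2;5]
L+ [9;2;5]
L+ [10;2;5]
R(9,8)∈J1 [10;3;5]
P(7,8)∈J1 [10;4;5]
mobility = 27 − 8 − 5 = 14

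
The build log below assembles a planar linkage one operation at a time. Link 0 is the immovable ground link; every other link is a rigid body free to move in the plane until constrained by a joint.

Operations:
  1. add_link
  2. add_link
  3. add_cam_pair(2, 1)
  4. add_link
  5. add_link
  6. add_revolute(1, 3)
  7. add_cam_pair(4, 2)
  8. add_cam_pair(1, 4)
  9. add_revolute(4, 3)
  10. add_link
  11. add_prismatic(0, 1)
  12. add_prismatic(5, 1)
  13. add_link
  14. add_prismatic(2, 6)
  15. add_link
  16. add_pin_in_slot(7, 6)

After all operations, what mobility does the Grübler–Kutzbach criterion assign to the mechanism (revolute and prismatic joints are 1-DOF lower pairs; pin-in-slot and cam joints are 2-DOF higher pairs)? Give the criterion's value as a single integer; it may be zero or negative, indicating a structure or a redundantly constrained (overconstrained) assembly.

M = 7

link 0 = ground. State L|J1|J2 = 1|0|0
+link1  2|0|0
+link2  3|0|0
C(2,1) f=2→J2  3|0|1
+link3  4|0|1
+link4  5|0|1
R(1,3) f=1→J1  5|1|1
C(4,2) f=2→J2  5|1|2
C(1,4) f=2→J2  5|1|3
R(4,3) f=1→J1  5|2|3
+link5  6|2|3
P(0,1) f=1→J1  6|3|3
P(5,1) f=1→J1  6|4|3
+link6  7|4|3
P(2,6) f=1→J1  7|5|3
+link7  8|5|3
PS(7,6) f=2→J2  8|5|4
M = 3(8−1)−2·5−4 = 21−10−4 = 7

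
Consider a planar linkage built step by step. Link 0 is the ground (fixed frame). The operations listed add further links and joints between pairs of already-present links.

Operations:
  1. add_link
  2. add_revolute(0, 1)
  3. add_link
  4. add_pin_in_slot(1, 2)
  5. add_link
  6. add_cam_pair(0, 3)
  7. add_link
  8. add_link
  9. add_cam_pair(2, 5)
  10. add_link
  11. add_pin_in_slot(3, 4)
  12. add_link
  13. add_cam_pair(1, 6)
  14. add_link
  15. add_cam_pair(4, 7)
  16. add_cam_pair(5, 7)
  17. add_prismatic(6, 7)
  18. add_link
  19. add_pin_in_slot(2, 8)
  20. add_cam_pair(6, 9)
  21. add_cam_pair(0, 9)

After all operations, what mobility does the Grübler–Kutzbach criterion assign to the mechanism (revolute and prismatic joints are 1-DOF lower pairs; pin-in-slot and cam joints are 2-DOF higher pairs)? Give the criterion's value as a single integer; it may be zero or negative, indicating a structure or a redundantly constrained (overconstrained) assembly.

(L,J1,J2)=(1,0,0); link0 fixed
link1: (2,0,0)
R 0-1 [J1]: (2,1,0)
link2: (3,1,0)
PS 1-2 [J2]: (3,1,1)
link3: (4,1,1)
C 0-3 [J2]: (4,1,2)
link4: (5,1,2)
link5: (6,1,2)
C 2-5 [J2]: (6,1,3)
link6: (7,1,3)
PS 3-4 [J2]: (7,1,4)
link7: (8,1,4)
C 1-6 [J2]: (8,1,5)
link8: (9,1,5)
C 4-7 [J2]: (9,1,6)
C 5-7 [J2]: (9,1,7)
P 6-7 [J1]: (9,2,7)
link9: (10,2,7)
PS 2-8 [J2]: (10,2,8)
C 6-9 [J2]: (10,2,9)
C 0-9 [J2]: (10,2,10)
Grübler: 3·9 − 2·2 − 10 = 13

M = 13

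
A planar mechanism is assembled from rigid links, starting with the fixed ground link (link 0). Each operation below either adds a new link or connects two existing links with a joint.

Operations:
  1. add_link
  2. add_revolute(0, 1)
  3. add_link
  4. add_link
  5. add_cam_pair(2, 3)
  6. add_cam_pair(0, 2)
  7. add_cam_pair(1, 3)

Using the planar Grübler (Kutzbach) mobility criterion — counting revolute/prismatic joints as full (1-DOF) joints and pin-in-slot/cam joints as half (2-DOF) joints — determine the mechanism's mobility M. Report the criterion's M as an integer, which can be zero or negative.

M = 4

ground; <1,0,0>
#1 <2,0,0>
R:0↔1 J1 <2,1,0>
#2 <3,1,0>
#3 <4,1,0>
C:2↔3 J2 <4,1,1>
C:0↔2 J2 <4,1,2>
C:1↔3 J2 <4,1,3>
3×3 − 2×1 − 1×3 = 4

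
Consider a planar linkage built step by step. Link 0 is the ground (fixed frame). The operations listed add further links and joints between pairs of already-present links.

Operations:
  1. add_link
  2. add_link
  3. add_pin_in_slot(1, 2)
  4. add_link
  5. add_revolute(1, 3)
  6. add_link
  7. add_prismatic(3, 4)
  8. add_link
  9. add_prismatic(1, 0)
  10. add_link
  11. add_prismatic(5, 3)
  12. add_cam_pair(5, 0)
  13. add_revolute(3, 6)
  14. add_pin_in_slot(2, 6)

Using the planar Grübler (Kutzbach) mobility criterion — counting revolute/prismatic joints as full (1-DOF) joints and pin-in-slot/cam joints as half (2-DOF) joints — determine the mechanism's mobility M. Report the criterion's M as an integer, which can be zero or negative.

L=1 J1=0 J2=0
add link → L=2 J1=0 J2=0
add link → L=3 J1=0 J2=0
PS@1,2 dof=2 J2 → L=3 J1=0 J2=1
add link → L=4 J1=0 J2=1
R@1,3 dof=1 J1 → L=4 J1=1 J2=1
add link → L=5 J1=1 J2=1
P@3,4 dof=1 J1 → L=5 J1=2 J2=1
add link → L=6 J1=2 J2=1
P@1,0 dof=1 J1 → L=6 J1=3 J2=1
add link → L=7 J1=3 J2=1
P@5,3 dof=1 J1 → L=7 J1=4 J2=1
C@5,0 dof=2 J2 → L=7 J1=4 J2=2
R@3,6 dof=1 J1 → L=7 J1=5 J2=2
PS@2,6 dof=2 J2 → L=7 J1=5 J2=3
M=3(L−1)−2J1−J2=3·6−2·5−3=5

M = 5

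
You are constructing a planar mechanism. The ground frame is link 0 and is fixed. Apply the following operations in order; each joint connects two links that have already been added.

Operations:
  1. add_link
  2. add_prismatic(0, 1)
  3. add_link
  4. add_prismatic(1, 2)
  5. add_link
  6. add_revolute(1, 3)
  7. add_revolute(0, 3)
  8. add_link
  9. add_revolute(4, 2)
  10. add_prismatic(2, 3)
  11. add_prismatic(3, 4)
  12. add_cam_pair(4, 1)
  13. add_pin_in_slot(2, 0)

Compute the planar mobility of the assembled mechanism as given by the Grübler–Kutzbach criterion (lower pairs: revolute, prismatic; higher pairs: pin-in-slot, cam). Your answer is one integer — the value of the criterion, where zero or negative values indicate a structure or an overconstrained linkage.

M = -4

ground; <1,0,0>
#1 <2,0,0>
P:0↔1 J1 <2,1,0>
#2 <3,1,0>
P:1↔2 J1 <3,2,0>
#3 <4,2,0>
R:1↔3 J1 <4,3,0>
R:0↔3 J1 <4,4,0>
#4 <5,4,0>
R:4↔2 J1 <5,5,0>
P:2↔3 J1 <5,6,0>
P:3↔4 J1 <5,7,0>
C:4↔1 J2 <5,7,1>
PS:2↔0 J2 <5,7,2>
3×4 − 2×7 − 1×2 = -4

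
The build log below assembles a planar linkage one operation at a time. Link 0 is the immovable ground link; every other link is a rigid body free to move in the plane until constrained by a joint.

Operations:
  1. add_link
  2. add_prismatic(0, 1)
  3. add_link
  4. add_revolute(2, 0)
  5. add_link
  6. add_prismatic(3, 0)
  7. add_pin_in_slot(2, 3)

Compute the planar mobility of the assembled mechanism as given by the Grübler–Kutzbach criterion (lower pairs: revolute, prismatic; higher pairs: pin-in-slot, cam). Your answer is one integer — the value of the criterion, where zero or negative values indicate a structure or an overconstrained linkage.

M = 2

link 0 = ground. State L|J1|J2 = 1|0|0
+link1  2|0|0
P(0,1) f=1→J1  2|1|0
+link2  3|1|0
R(2,0) f=1→J1  3|2|0
+link3  4|2|0
P(3,0) f=1→J1  4|3|0
PS(2,3) f=2→J2  4|3|1
M = 3(4−1)−2·3−1 = 9−6−1 = 2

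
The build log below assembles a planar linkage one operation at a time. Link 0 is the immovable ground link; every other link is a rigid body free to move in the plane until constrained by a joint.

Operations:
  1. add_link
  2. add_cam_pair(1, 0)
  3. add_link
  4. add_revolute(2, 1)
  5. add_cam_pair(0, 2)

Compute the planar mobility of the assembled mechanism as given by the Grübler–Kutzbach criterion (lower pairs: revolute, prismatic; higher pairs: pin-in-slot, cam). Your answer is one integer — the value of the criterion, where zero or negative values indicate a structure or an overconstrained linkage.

M = 2

ground; <1,0,0>
#1 <2,0,0>
C:1↔0 J2 <2,0,1>
#2 <3,0,1>
R:2↔1 J1 <3,1,1>
C:0↔2 J2 <3,1,2>
3×2 − 2×1 − 1×2 = 2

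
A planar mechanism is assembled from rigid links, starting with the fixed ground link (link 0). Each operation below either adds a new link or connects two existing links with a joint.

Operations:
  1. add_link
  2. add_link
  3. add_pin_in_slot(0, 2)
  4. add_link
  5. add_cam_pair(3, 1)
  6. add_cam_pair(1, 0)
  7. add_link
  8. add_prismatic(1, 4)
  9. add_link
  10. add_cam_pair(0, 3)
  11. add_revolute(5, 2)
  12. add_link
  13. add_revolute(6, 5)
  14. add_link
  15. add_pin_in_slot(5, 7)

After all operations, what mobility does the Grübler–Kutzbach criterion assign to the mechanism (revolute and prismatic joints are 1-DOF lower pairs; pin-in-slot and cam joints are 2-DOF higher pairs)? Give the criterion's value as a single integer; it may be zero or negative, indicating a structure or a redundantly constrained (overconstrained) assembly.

ground; <1,0,0>
#1 <2,0,0>
#2 <3,0,0>
PS:0↔2 J2 <3,0,1>
#3 <4,0,1>
C:3↔1 J2 <4,0,2>
C:1↔0 J2 <4,0,3>
#4 <5,0,3>
P:1↔4 J1 <5,1,3>
#5 <6,1,3>
C:0↔3 J2 <6,1,4>
R:5↔2 J1 <6,2,4>
#6 <7,2,4>
R:6↔5 J1 <7,3,4>
#7 <8,3,4>
PS:5↔7 J2 <8,3,5>
3×7 − 2×3 − 1×5 = 10

M = 10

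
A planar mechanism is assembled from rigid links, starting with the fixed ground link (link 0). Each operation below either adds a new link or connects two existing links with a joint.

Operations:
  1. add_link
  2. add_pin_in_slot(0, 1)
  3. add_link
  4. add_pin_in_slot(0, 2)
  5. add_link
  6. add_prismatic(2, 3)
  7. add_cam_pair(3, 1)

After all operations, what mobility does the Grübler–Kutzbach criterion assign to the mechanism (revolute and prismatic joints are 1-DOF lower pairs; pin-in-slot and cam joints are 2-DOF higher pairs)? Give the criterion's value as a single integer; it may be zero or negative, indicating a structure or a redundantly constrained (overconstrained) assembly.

ground; <1,0,0>
#1 <2,0,0>
PS:0↔1 J2 <2,0,1>
#2 <3,0,1>
PS:0↔2 J2 <3,0,2>
#3 <4,0,2>
P:2↔3 J1 <4,1,2>
C:3↔1 J2 <4,1,3>
3×3 − 2×1 − 1×3 = 4

M = 4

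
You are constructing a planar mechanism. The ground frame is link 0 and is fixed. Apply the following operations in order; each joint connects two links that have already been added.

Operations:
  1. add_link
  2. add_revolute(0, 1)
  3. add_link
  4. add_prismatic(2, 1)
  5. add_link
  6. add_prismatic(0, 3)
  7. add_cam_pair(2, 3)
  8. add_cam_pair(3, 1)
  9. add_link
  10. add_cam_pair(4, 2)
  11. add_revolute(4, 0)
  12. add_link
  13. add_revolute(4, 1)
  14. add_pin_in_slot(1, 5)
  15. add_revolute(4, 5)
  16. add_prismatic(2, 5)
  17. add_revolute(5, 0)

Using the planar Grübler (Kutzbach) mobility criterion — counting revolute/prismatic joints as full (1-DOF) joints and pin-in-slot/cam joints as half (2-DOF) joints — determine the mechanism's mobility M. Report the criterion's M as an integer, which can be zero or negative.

link 0 = ground. State L|J1|J2 = 1|0|0
+link1  2|0|0
R(0,1) f=1→J1  2|1|0
+link2  3|1|0
P(2,1) f=1→J1  3|2|0
+link3  4|2|0
P(0,3) f=1→J1  4|3|0
C(2,3) f=2→J2  4|3|1
C(3,1) f=2→J2  4|3|2
+link4  5|3|2
C(4,2) f=2→J2  5|3|3
R(4,0) f=1→J1  5|4|3
+link5  6|4|3
R(4,1) f=1→J1  6|5|3
PS(1,5) f=2→J2  6|5|4
R(4,5) f=1→J1  6|6|4
P(2,5) f=1→J1  6|7|4
R(5,0) f=1→J1  6|8|4
M = 3(6−1)−2·8−4 = 15−16−4 = -5

M = -5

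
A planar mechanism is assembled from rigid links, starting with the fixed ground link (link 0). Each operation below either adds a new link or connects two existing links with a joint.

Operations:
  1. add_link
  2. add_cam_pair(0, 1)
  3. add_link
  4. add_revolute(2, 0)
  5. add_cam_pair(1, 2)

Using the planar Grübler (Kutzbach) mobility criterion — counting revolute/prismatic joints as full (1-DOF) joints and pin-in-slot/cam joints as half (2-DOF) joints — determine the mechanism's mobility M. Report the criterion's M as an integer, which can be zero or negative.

M = 2

[1;0;0] (link 0 is ground)
L+ [2;0;0]
C(0,1)∈J2 [2;0;1]
L+ [3;0;1]
R(2,0)∈J1 [3;1;1]
C(1,2)∈J2 [3;1;2]
mobility = 6 − 2 − 2 = 2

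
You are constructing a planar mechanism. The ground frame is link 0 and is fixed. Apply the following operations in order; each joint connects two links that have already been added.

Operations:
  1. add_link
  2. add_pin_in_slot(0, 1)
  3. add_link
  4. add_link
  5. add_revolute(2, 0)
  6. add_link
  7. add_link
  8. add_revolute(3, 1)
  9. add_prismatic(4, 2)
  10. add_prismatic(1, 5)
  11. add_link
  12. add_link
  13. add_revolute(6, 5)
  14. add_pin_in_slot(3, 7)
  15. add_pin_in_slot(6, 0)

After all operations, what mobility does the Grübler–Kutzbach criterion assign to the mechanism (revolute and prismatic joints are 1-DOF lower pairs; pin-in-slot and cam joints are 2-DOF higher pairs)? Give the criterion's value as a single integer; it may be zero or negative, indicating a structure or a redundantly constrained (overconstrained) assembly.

M = 8

link 0 = ground. State L|J1|J2 = 1|0|0
+link1  2|0|0
PS(0,1) f=2→J2  2|0|1
+link2  3|0|1
+link3  4|0|1
R(2,0) f=1→J1  4|1|1
+link4  5|1|1
+link5  6|1|1
R(3,1) f=1→J1  6|2|1
P(4,2) f=1→J1  6|3|1
P(1,5) f=1→J1  6|4|1
+link6  7|4|1
+link7  8|4|1
R(6,5) f=1→J1  8|5|1
PS(3,7) f=2→J2  8|5|2
PS(6,0) f=2→J2  8|5|3
M = 3(8−1)−2·5−3 = 21−10−3 = 8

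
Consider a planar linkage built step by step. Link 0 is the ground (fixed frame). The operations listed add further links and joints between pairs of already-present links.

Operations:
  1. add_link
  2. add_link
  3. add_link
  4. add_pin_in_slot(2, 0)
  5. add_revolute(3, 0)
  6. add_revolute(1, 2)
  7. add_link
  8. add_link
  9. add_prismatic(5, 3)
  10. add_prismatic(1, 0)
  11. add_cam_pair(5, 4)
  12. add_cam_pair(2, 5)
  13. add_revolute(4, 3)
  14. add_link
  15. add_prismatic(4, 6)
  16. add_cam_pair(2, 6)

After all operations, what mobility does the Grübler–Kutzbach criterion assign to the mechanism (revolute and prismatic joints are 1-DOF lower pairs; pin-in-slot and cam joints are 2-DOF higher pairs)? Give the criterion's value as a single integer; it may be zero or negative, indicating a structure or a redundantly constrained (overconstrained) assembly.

ground; <1,0,0>
#1 <2,0,0>
#2 <3,0,0>
#3 <4,0,0>
PS:2↔0 J2 <4,0,1>
R:3↔0 J1 <4,1,1>
R:1↔2 J1 <4,2,1>
#4 <5,2,1>
#5 <6,2,1>
P:5↔3 J1 <6,3,1>
P:1↔0 J1 <6,4,1>
C:5↔4 J2 <6,4,2>
C:2↔5 J2 <6,4,3>
R:4↔3 J1 <6,5,3>
#6 <7,5,3>
P:4↔6 J1 <7,6,3>
C:2↔6 J2 <7,6,4>
3×6 − 2×6 − 1×4 = 2

M = 2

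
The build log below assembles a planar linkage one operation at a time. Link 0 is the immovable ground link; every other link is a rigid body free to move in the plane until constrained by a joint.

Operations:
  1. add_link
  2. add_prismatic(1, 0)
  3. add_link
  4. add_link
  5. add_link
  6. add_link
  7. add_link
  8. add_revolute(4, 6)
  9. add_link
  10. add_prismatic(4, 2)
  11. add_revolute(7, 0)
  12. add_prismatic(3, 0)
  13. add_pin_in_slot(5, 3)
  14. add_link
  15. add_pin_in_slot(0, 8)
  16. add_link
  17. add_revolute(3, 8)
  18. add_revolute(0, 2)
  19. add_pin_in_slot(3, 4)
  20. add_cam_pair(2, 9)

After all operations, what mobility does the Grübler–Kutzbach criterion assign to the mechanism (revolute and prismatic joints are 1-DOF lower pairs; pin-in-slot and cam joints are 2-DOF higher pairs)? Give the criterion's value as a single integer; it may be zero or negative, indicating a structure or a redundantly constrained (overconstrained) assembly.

ground; <1,0,0>
#1 <2,0,0>
P:1↔0 J1 <2,1,0>
#2 <3,1,0>
#3 <4,1,0>
#4 <5,1,0>
#5 <6,1,0>
#6 <7,1,0>
R:4↔6 J1 <7,2,0>
#7 <8,2,0>
P:4↔2 J1 <8,3,0>
R:7↔0 J1 <8,4,0>
P:3↔0 J1 <8,5,0>
PS:5↔3 J2 <8,5,1>
#8 <9,5,1>
PS:0↔8 J2 <9,5,2>
#9 <10,5,2>
R:3↔8 J1 <10,6,2>
R:0↔2 J1 <10,7,2>
PS:3↔4 J2 <10,7,3>
C:2↔9 J2 <10,7,4>
3×9 − 2×7 − 1×4 = 9

M = 9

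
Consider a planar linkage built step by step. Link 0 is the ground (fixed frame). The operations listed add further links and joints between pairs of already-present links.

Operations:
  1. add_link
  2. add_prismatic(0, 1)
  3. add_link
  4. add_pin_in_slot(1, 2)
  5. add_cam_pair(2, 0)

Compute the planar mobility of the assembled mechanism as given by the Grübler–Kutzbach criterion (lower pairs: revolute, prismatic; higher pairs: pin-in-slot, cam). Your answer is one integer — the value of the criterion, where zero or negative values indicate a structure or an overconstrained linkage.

L=1 J1=0 J2=0
add link → L=2 J1=0 J2=0
P@0,1 dof=1 J1 → L=2 J1=1 J2=0
add link → L=3 J1=1 J2=0
PS@1,2 dof=2 J2 → L=3 J1=1 J2=1
C@2,0 dof=2 J2 → L=3 J1=1 J2=2
M=3(L−1)−2J1−J2=3·2−2·1−2=2

M = 2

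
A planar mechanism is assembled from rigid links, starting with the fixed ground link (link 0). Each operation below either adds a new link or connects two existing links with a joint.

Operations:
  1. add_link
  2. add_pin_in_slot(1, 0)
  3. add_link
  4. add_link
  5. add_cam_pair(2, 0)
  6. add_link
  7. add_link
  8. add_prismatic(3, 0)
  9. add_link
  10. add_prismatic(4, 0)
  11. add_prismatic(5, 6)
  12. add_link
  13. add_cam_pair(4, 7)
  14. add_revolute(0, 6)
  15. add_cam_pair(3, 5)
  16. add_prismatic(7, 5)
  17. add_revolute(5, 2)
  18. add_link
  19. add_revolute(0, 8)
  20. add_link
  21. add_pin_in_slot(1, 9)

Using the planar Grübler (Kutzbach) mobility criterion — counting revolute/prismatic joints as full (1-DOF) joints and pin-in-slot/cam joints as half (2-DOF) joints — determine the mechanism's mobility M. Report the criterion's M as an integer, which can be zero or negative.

M = 8

(L,J1,J2)=(1,0,0); link0 fixed
link1: (2,0,0)
PS 1-0 [J2]: (2,0,1)
link2: (3,0,1)
link3: (4,0,1)
C 2-0 [J2]: (4,0,2)
link4: (5,0,2)
link5: (6,0,2)
P 3-0 [J1]: (6,1,2)
link6: (7,1,2)
P 4-0 [J1]: (7,2,2)
P 5-6 [J1]: (7,3,2)
link7: (8,3,2)
C 4-7 [J2]: (8,3,3)
R 0-6 [J1]: (8,4,3)
C 3-5 [J2]: (8,4,4)
P 7-5 [J1]: (8,5,4)
R 5-2 [J1]: (8,6,4)
link8: (9,6,4)
R 0-8 [J1]: (9,7,4)
link9: (10,7,4)
PS 1-9 [J2]: (10,7,5)
Grübler: 3·9 − 2·7 − 5 = 8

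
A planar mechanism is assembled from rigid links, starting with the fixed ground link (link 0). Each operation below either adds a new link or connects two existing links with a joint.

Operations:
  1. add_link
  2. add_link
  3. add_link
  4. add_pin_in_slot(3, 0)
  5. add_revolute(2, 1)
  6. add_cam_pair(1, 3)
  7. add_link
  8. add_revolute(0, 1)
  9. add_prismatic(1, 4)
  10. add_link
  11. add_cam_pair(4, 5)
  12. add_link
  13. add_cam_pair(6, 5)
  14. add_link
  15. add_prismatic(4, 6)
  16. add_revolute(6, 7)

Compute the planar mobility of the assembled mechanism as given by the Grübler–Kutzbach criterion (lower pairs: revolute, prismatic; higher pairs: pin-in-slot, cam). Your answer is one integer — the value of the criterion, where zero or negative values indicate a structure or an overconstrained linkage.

L=1 J1=0 J2=0
add link → L=2 J1=0 J2=0
add link → L=3 J1=0 J2=0
add link → L=4 J1=0 J2=0
PS@3,0 dof=2 J2 → L=4 J1=0 J2=1
R@2,1 dof=1 J1 → L=4 J1=1 J2=1
C@1,3 dof=2 J2 → L=4 J1=1 J2=2
add link → L=5 J1=1 J2=2
R@0,1 dof=1 J1 → L=5 J1=2 J2=2
P@1,4 dof=1 J1 → L=5 J1=3 J2=2
add link → L=6 J1=3 J2=2
C@4,5 dof=2 J2 → L=6 J1=3 J2=3
add link → L=7 J1=3 J2=3
C@6,5 dof=2 J2 → L=7 J1=3 J2=4
add link → L=8 J1=3 J2=4
P@4,6 dof=1 J1 → L=8 J1=4 J2=4
R@6,7 dof=1 J1 → L=8 J1=5 J2=4
M=3(L−1)−2J1−J2=3·7−2·5−4=7

M = 7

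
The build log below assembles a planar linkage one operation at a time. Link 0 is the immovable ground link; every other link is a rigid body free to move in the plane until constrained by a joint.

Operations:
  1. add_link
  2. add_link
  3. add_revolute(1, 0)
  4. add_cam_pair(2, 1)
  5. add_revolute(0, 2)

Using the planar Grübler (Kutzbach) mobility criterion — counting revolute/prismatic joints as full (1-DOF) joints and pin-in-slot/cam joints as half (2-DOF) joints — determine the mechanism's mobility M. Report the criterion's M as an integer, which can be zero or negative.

L=1 J1=0 J2=0
add link → L=2 J1=0 J2=0
add link → L=3 J1=0 J2=0
R@1,0 dof=1 J1 → L=3 J1=1 J2=0
C@2,1 dof=2 J2 → L=3 J1=1 J2=1
R@0,2 dof=1 J1 → L=3 J1=2 J2=1
M=3(L−1)−2J1−J2=3·2−2·2−1=1

M = 1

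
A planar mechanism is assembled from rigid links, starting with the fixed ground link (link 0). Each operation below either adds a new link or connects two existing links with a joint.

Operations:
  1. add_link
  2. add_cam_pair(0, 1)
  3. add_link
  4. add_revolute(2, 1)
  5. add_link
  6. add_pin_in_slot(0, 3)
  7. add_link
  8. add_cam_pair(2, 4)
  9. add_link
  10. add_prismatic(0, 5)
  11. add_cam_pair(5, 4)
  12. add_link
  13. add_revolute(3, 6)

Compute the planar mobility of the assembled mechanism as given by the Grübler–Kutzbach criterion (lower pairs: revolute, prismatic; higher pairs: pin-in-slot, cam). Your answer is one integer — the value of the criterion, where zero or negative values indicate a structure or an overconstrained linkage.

M = 8

[1;0;0] (link 0 is ground)
L+ [2;0;0]
C(0,1)∈J2 [2;0;1]
L+ [3;0;1]
R(2,1)∈J1 [3;1;1]
L+ [4;1;1]
PS(0,3)∈J2 [4;1;2]
L+ [5;1;2]
C(2,4)∈J2 [5;1;3]
L+ [6;1;3]
P(0,5)∈J1 [6;2;3]
C(5,4)∈J2 [6;2;4]
L+ [7;2;4]
R(3,6)∈J1 [7;3;4]
mobility = 18 − 6 − 4 = 8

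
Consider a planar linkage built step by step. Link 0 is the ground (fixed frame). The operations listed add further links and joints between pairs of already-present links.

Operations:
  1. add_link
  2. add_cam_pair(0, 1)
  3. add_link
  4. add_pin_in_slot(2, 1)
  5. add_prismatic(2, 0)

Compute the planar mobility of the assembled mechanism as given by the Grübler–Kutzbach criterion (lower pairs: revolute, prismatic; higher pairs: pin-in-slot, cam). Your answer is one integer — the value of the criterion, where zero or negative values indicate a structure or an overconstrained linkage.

M = 2

[1;0;0] (link 0 is ground)
L+ [2;0;0]
C(0,1)∈J2 [2;0;1]
L+ [3;0;1]
PS(2,1)∈J2 [3;0;2]
P(2,0)∈J1 [3;1;2]
mobility = 6 − 2 − 2 = 2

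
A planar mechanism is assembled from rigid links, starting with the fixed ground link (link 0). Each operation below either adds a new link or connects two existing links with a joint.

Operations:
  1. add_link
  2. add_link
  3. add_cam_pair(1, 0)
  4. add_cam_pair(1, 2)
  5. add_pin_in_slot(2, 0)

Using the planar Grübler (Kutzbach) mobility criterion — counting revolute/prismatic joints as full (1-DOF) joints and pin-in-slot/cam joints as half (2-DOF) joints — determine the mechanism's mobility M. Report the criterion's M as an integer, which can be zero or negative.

L=1 J1=0 J2=0
add link → L=2 J1=0 J2=0
add link → L=3 J1=0 J2=0
C@1,0 dof=2 J2 → L=3 J1=0 J2=1
C@1,2 dof=2 J2 → L=3 J1=0 J2=2
PS@2,0 dof=2 J2 → L=3 J1=0 J2=3
M=3(L−1)−2J1−J2=3·2−2·0−3=3

M = 3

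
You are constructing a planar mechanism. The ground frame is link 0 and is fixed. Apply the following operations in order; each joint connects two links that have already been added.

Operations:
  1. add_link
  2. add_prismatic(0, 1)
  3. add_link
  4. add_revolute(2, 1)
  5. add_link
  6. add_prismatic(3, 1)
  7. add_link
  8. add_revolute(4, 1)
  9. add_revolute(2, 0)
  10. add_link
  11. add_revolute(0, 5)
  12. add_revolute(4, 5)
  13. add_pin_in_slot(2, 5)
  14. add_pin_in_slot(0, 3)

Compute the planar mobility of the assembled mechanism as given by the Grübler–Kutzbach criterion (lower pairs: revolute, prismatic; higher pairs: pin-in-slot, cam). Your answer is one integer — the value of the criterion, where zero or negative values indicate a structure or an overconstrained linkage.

M = -1

ground; <1,0,0>
#1 <2,0,0>
P:0↔1 J1 <2,1,0>
#2 <3,1,0>
R:2↔1 J1 <3,2,0>
#3 <4,2,0>
P:3↔1 J1 <4,3,0>
#4 <5,3,0>
R:4↔1 J1 <5,4,0>
R:2↔0 J1 <5,5,0>
#5 <6,5,0>
R:0↔5 J1 <6,6,0>
R:4↔5 J1 <6,7,0>
PS:2↔5 J2 <6,7,1>
PS:0↔3 J2 <6,7,2>
3×5 − 2×7 − 1×2 = -1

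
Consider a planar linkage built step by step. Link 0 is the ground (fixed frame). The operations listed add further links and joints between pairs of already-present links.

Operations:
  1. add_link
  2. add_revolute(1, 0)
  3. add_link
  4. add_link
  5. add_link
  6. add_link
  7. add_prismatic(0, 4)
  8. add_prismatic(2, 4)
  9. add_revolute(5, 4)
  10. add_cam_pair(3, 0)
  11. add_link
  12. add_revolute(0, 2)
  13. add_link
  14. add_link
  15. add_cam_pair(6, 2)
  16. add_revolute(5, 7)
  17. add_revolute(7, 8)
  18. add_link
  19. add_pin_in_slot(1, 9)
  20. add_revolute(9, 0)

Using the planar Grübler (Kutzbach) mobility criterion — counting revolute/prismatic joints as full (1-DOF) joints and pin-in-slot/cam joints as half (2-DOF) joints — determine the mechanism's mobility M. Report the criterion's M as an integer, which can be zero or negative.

L=1 J1=0 J2=0
add link → L=2 J1=0 J2=0
R@1,0 dof=1 J1 → L=2 J1=1 J2=0
add link → L=3 J1=1 J2=0
add link → L=4 J1=1 J2=0
add link → L=5 J1=1 J2=0
add link → L=6 J1=1 J2=0
P@0,4 dof=1 J1 → L=6 J1=2 J2=0
P@2,4 dof=1 J1 → L=6 J1=3 J2=0
R@5,4 dof=1 J1 → L=6 J1=4 J2=0
C@3,0 dof=2 J2 → L=6 J1=4 J2=1
add link → L=7 J1=4 J2=1
R@0,2 dof=1 J1 → L=7 J1=5 J2=1
add link → L=8 J1=5 J2=1
add link → L=9 J1=5 J2=1
C@6,2 dof=2 J2 → L=9 J1=5 J2=2
R@5,7 dof=1 J1 → L=9 J1=6 J2=2
R@7,8 dof=1 J1 → L=9 J1=7 J2=2
add link → L=10 J1=7 J2=2
PS@1,9 dof=2 J2 → L=10 J1=7 J2=3
R@9,0 dof=1 J1 → L=10 J1=8 J2=3
M=3(L−1)−2J1−J2=3·9−2·8−3=8

M = 8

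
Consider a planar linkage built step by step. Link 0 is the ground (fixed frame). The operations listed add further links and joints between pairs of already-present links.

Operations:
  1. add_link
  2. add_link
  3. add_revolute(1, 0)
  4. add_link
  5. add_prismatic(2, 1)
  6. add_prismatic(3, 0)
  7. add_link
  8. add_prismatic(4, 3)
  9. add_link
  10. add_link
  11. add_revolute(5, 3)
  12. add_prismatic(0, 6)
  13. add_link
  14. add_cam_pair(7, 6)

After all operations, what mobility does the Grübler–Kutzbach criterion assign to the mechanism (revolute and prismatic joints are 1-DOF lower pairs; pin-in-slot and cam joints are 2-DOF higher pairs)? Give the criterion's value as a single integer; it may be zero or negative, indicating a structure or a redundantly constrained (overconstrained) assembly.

M = 8

L=1 J1=0 J2=0
add link → L=2 J1=0 J2=0
add link → L=3 J1=0 J2=0
R@1,0 dof=1 J1 → L=3 J1=1 J2=0
add link → L=4 J1=1 J2=0
P@2,1 dof=1 J1 → L=4 J1=2 J2=0
P@3,0 dof=1 J1 → L=4 J1=3 J2=0
add link → L=5 J1=3 J2=0
P@4,3 dof=1 J1 → L=5 J1=4 J2=0
add link → L=6 J1=4 J2=0
add link → L=7 J1=4 J2=0
R@5,3 dof=1 J1 → L=7 J1=5 J2=0
P@0,6 dof=1 J1 → L=7 J1=6 J2=0
add link → L=8 J1=6 J2=0
C@7,6 dof=2 J2 → L=8 J1=6 J2=1
M=3(L−1)−2J1−J2=3·7−2·6−1=8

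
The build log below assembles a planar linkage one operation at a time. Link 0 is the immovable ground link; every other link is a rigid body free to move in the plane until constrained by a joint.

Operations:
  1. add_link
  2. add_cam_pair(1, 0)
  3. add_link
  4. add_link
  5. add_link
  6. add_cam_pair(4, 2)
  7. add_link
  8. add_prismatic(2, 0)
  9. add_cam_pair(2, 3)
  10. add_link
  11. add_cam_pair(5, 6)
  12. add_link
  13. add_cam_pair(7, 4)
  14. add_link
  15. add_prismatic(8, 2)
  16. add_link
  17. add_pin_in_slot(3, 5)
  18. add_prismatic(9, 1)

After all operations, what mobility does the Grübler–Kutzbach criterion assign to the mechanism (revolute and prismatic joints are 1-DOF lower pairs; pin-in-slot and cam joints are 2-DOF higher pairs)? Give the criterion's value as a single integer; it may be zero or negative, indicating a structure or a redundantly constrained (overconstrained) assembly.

(L,J1,J2)=(1,0,0); link0 fixed
link1: (2,0,0)
C 1-0 [J2]: (2,0,1)
link2: (3,0,1)
link3: (4,0,1)
link4: (5,0,1)
C 4-2 [J2]: (5,0,2)
link5: (6,0,2)
P 2-0 [J1]: (6,1,2)
C 2-3 [J2]: (6,1,3)
link6: (7,1,3)
C 5-6 [J2]: (7,1,4)
link7: (8,1,4)
C 7-4 [J2]: (8,1,5)
link8: (9,1,5)
P 8-2 [J1]: (9,2,5)
link9: (10,2,5)
PS 3-5 [J2]: (10,2,6)
P 9-1 [J1]: (10,3,6)
Grübler: 3·9 − 2·3 − 6 = 15

M = 15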